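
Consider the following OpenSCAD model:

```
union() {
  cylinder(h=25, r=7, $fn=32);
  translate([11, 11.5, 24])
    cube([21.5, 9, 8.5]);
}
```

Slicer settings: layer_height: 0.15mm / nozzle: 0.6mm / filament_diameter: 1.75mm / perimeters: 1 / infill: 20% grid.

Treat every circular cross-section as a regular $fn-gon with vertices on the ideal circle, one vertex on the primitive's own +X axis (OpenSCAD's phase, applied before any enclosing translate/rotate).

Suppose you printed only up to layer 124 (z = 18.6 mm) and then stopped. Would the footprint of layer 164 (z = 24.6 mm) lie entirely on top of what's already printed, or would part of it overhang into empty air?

part overhangs

Compare the two slices. At z = 18.6: the r=7 cylinder gives a regular 32-gon of circumradius 7 (constant along its height) (area = (32/2)·7.000²·sin(360°/32) = 152.95 mm²); the cube at (11, 11.5) is absent (z outside [24, 32.5]); Combining (union): only the r=7 cylinder is present, so the union is just that shape — area = 152.95 mm². At z = 24.6: the r=7 cylinder contributes a regular 32-gon of circumradius 7 (area = (32/2)·7.000²·sin(360°/32) = 152.95 mm²); the cube at (11, 11.5) is present — its section is the full 21.5×9 rectangle (area 193.50 mm²); Merging all regions: the 2 present regions are separate (no shared area or edge), so areas and boundary lengths simply add and each stays a separate island — area = 346.45 mm². Checking containment: at z = 24.6 the cross-section extends beyond the z = 18.6 cross-section by about 193.50 mm².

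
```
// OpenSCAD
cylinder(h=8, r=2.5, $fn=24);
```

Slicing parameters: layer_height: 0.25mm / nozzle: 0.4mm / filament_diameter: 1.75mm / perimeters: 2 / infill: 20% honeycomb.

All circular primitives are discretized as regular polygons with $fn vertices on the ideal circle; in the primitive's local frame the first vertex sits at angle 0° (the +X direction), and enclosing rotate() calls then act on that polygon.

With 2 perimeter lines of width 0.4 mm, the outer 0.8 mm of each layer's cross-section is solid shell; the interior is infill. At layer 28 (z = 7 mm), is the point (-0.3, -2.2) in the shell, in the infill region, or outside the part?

At z = 7 mm: the cylinder: section is a regular 24-gon, circumradius r=2.5. Overall, the cross-section is a single solid region. The nearest boundary edge runs (-0.65, -2.41)→(-0.00, -2.50); distance from the point to it = 0.26 mm. The point is inside the cross-section, 0.26 mm from the nearest boundary — within the 0.8 mm shell band (2 × 0.4).

shell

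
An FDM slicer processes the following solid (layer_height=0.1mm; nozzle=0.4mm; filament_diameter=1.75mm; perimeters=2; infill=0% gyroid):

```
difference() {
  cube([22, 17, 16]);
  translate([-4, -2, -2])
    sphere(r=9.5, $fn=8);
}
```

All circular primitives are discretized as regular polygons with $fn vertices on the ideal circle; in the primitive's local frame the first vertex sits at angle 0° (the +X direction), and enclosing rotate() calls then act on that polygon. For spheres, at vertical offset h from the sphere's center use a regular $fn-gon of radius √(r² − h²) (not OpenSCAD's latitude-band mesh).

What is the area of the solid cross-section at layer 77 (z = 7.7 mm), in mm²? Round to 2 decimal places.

374.00 mm²

At z = 7.7 mm: the 22×17 cube contributes its full rectangle (area 374.00 mm²); the sphere at (-4, -2) is absent (|z−center|=9.700 > r=9.5); Subtracting the remaining from the first: none of the subtracted shapes is present at this height, so the 22×17 cube is unchanged — area = 374.00 mm². Overall, the cross-section is a single solid region. Net area = 374.00 mm².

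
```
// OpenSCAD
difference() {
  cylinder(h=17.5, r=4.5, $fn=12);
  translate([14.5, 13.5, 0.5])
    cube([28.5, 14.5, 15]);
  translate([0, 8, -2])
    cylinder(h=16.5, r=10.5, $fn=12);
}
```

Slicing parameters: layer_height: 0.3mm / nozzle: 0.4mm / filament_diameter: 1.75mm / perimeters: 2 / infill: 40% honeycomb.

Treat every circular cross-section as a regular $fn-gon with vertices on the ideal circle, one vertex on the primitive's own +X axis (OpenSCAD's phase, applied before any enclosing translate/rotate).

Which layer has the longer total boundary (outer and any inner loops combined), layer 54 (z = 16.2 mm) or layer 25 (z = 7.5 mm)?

layer 54 (z = 16.2 mm)

Layer 54 (z = 16.2): the cylinder: section is a regular 12-gon, circumradius r=4.5 (perimeter = 2·12·4.500·sin(180°/12) = 27.95 mm); the cube at (14.5, 13.5) does not reach this height (z outside [0.5, 15.5]); the cylinder at (0, 8) is not intersected at this z (z outside [-2, 14.5]); After the difference (first − rest): none of the subtracted shapes is present at this height, so the r=4.5 cylinder is unchanged — boundary = 27.95 mm. So its perimeter = 27.95 mm. Layer 25 (z = 7.5): the r=4.5 cylinder gives a regular 12-gon of circumradius 4.5 (constant along its height) (perimeter = 2·12·4.500·sin(180°/12) = 27.95 mm); the cube at (14.5, 13.5) is present — its section is the full 28.5×14.5 rectangle (perimeter 86.00 mm); the cylinder at (0, 8): section is a regular 12-gon, circumradius r=10.5 (perimeter = 2·12·10.500·sin(180°/12) = 65.22 mm); Taking the first minus the rest: starting from the r=4.5 cylinder, the 28.5×14.5 cube at (14.5, 13.5) misses the remaining region (no effect); the r=10.5 cylinder at (0, 8) partially overlaps it — only the 46.97 mm² overlap (of its 330.75 mm²) is removed, clipping the outline — boundary = 19.63 mm. So its perimeter = 19.63 mm. Layer 54 is larger (27.95 vs 19.63 mm).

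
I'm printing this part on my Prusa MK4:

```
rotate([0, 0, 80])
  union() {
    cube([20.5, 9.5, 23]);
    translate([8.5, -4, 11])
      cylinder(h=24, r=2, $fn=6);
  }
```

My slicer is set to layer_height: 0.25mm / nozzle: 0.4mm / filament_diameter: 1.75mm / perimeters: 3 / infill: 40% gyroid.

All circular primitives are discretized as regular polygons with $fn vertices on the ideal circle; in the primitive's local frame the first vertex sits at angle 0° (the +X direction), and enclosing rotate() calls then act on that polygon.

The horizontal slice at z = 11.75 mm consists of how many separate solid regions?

At z = 11.75 mm: the 20.5×9.5 cube contributes its full rectangle; the r=2 cylinder at (8.5, -4) gives a regular 6-gon of circumradius 2 (constant along its height); Taking the union: the 2 present regions are separate (no shared area or edge), so areas and boundary lengths simply add and each stays a separate island — 2 connected regions; (whole slice rotated 80° about Z — lengths, areas and connectivity unchanged). The result has 2 disconnected regions.

2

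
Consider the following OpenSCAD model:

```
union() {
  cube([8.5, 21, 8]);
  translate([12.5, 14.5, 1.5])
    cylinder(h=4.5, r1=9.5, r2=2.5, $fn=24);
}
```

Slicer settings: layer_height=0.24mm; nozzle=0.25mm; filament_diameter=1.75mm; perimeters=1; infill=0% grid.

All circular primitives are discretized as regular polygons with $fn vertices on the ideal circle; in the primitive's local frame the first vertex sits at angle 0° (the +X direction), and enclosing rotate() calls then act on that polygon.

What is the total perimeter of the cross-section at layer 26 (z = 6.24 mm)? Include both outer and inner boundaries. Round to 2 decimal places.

59.00 mm

At z = 6.24 mm: the 8.5×21 cube contributes its full rectangle (perimeter 59.00 mm); the cone at (12.5, 14.5) is absent (z outside [1.5, 6]); Taking the union: only the 8.5×21 cube is present, so the union is just that shape — boundary = 59.00 mm. Overall, the cross-section is a single solid region. Total boundary length (outer) = 59.00 mm.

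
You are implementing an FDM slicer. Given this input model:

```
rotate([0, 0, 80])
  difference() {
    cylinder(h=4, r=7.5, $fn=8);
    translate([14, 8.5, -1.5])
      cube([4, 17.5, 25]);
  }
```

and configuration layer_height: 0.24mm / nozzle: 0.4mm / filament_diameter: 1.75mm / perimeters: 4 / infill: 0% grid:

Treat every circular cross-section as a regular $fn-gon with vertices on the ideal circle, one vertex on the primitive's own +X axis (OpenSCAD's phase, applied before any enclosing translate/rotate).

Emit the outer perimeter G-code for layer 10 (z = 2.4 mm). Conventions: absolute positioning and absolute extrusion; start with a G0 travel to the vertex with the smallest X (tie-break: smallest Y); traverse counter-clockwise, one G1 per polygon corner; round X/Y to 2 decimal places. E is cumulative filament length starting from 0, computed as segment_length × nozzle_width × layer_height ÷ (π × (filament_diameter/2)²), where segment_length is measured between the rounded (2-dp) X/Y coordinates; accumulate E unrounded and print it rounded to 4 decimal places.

At z = 2.4 mm: the r=7.5 cylinder contributes a regular 8-gon of circumradius 7.5; the cube at (14, 8.5) (footprint 4×17.5) is included at this height; Subtracting the remaining from the first: starting from the r=7.5 cylinder, the 4×17.5 cube at (14, 8.5) misses the remaining region (no effect) — 1 connected region; (whole slice rotated 80° about Z — lengths, areas and connectivity unchanged). The outline is a single polygon with 8 vertices. Extrusion per mm of travel: 0.4 × 0.24 / (π × 0.875²) = 0.039912. Accumulating E over each segment gives final E = 1.8328.

G0 X-7.39 Y1.30 Z2.40
G1 X-6.14 Y-4.30 E0.2290
G1 X-1.30 Y-7.39 E0.4582
G1 X4.30 Y-6.14 E0.6872
G1 X7.39 Y-1.30 E0.9164
G1 X6.14 Y4.30 E1.1454
G1 X1.30 Y7.39 E1.3746
G1 X-4.30 Y6.14 E1.6036
G1 X-7.39 Y1.30 E1.8328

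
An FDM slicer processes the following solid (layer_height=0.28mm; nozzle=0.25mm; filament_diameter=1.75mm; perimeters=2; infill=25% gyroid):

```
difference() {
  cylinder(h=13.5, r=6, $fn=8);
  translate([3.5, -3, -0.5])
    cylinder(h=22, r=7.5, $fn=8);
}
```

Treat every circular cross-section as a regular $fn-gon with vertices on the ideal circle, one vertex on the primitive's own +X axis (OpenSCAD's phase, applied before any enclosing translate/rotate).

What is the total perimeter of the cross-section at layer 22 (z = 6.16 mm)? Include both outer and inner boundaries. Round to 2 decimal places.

33.49 mm

At z = 6.16 mm: the cylinder: section is a regular 8-gon, circumradius r=6 (perimeter = 2·8·6.000·sin(180°/8) = 36.74 mm); the cylinder at (3.5, -3): section is a regular 8-gon, circumradius r=7.5 (perimeter = 2·8·7.500·sin(180°/8) = 45.92 mm); Subtracting the remaining from the first: starting from the r=6 cylinder, the r=7.5 cylinder at (3.5, -3) partially overlaps it — only the 69.92 mm² overlap (of its 159.10 mm²) is removed, clipping the outline — boundary = 33.49 mm. Overall, the cross-section is a single solid region. Total boundary length (outer) = 33.49 mm.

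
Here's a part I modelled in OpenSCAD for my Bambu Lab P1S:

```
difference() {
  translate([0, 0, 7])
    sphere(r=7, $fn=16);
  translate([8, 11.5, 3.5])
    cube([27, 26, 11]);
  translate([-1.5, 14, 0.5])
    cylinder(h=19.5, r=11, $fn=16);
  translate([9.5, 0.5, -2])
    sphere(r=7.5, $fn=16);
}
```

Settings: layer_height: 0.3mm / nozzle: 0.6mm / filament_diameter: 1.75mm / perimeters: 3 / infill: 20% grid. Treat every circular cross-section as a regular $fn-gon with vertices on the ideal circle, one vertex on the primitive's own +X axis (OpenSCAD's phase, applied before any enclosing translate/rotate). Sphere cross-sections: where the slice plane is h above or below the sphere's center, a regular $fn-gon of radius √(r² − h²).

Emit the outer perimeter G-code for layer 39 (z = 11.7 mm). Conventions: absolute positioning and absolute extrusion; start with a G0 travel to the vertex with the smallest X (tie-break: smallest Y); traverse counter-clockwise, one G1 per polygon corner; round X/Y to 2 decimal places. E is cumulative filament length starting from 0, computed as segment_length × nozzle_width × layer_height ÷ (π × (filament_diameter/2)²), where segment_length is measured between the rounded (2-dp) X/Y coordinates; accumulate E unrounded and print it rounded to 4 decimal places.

G0 X-5.19 Y0.00 Z11.70
G1 X-4.79 Y-1.99 E0.1519
G1 X-3.67 Y-3.67 E0.3030
G1 X-1.99 Y-4.79 E0.4541
G1 X0.00 Y-5.19 E0.6060
G1 X1.99 Y-4.79 E0.7579
G1 X3.67 Y-3.67 E0.9090
G1 X4.79 Y-1.99 E1.0601
G1 X5.19 Y0.00 E1.2120
G1 X4.79 Y1.99 E1.3639
G1 X3.67 Y3.67 E1.5150
G1 X3.06 Y4.07 E1.5696
G1 X2.71 Y3.84 E1.6009
G1 X-1.50 Y3.00 E1.9222
G1 X-3.81 Y3.46 E2.0985
G1 X-4.79 Y1.99 E2.2307
G1 X-5.19 Y0.00 E2.3826

At z = 11.7 mm: the r=7 sphere slices to a regular 16-gon of circumradius 5.187 (√(r²−h²) with h=4.7 from center); the cube at (8, 11.5) (footprint 27×26) is included at this height; the r=11 cylinder at (-1.5, 14) contributes a regular 16-gon of circumradius 11; the sphere at (9.5, 0.5) is absent (|z−center|=13.700 > r=7.5); Taking the first minus the rest: starting from the r=7 sphere, the 27×26 cube at (8, 11.5) misses the remaining region (no effect); the r=11 cylinder at (-1.5, 14) partially overlaps it — only the 8.96 mm² overlap (of its 370.44 mm²) is removed, clipping the outline — 1 connected region. The outline is a single polygon with 16 vertices. Extrusion per mm of travel: 0.6 × 0.3 / (π × 0.875²) = 0.074835. Accumulating E over each segment gives final E = 2.3826.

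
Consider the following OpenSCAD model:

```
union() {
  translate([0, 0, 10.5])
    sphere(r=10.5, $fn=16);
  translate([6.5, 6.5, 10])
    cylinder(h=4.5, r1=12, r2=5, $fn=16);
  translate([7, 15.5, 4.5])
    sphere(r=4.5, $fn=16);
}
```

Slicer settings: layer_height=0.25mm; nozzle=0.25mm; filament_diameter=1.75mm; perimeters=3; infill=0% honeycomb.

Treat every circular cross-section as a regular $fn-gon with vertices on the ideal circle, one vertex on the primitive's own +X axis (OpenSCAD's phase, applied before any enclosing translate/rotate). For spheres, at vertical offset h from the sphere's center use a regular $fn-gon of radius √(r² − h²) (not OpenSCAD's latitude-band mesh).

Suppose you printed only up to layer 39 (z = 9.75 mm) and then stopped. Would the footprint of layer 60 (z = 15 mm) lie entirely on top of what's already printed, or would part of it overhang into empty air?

entirely on top

Compare the two slices. At z = 9.75: the r=10.5 sphere contributes a regular 16-gon of circumradius √(10.5²−0.75²) = 10.473 (area = (16/2)·10.473²·sin(360°/16) = 335.80 mm²); the cone at (6.5, 6.5) does not reach this height (z outside [10, 14.5]); the sphere at (7, 15.5) does not reach this height (|z−center|=5.250 > r=4.5); Taking the union: only the r=10.5 sphere is present, so the union is just that shape — area = 335.80 mm². At z = 15: the r=10.5 sphere slices to a regular 16-gon of circumradius 9.487 (√(r²−h²) with h=4.5 from center) (area = (16/2)·9.487²·sin(360°/16) = 275.53 mm²); the cone at (6.5, 6.5) is absent (z outside [10, 14.5]); the sphere at (7, 15.5) does not reach this height (|z−center|=10.500 > r=4.5); Merging all regions: only the r=10.5 sphere is present, so the union is just that shape — area = 275.53 mm². Checking containment: the cross-section at z = 15 is a subset of the cross-section at z = 9.75.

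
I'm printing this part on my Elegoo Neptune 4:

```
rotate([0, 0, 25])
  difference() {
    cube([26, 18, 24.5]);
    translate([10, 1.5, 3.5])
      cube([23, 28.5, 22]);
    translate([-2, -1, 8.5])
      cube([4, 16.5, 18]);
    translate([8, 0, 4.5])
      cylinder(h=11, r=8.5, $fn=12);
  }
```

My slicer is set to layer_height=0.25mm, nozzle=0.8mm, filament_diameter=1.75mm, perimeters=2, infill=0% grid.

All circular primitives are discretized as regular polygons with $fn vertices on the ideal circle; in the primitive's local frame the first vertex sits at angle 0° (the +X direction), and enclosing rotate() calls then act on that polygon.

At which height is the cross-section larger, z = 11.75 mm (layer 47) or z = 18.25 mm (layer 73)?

layer 73 (z = 18.25 mm)

Layer 47 (z = 11.75): the 26×18 cube contributes its full rectangle (area 468.00 mm²); the cube at (10, 1.5) is present — its section is the full 23×28.5 rectangle (area 655.50 mm²); the cube at (-2, -1) (footprint 4×16.5) is included at this height (area 66.00 mm²); the r=8.5 cylinder at (8, 0) gives a regular 12-gon of circumradius 8.5 (constant along its height) (area = (12/2)·8.500²·sin(360°/12) = 216.75 mm²); Subtracting the remaining from the first: starting from the 26×18 cube (468.00 mm²), the 23×28.5 cube at (10, 1.5) partially overlaps it — only the 264.00 mm² overlap (of its 655.50 mm²) is removed, clipping the outline; the 4×16.5 cube at (-2, -1) partially overlaps it — only the 31.00 mm² overlap (of its 66.00 mm²) is removed, clipping the outline; the r=8.5 cylinder at (8, 0) partially overlaps it — only the 70.97 mm² overlap (of its 216.75 mm²) is removed, clipping the outline — area = 102.03 mm²; (rotated 25° about Z; rotation is an isometry so areas/perimeters/island counts are preserved). So its area = 102.03 mm². Layer 73 (z = 18.25): the 26×18 cube contributes its full rectangle (area 468.00 mm²); the 23×28.5 cube at (10, 1.5) contributes its full rectangle (area 655.50 mm²); the cube at (-2, -1) (footprint 4×16.5) is included at this height (area 66.00 mm²); the cylinder at (8, 0) is absent (z outside [4.5, 15.5]); Subtracting the remaining from the first: starting from the 26×18 cube (468.00 mm²), the 23×28.5 cube at (10, 1.5) partially overlaps it — only the 264.00 mm² overlap (of its 655.50 mm²) is removed, clipping the outline; the 4×16.5 cube at (-2, -1) partially overlaps it — only the 31.00 mm² overlap (of its 66.00 mm²) is removed, clipping the outline — area = 173.00 mm²; (rotated 25° about Z; rotation is an isometry so areas/perimeters/island counts are preserved). So its area = 173.00 mm². Layer 73 is larger (173.00 vs 102.03 mm²).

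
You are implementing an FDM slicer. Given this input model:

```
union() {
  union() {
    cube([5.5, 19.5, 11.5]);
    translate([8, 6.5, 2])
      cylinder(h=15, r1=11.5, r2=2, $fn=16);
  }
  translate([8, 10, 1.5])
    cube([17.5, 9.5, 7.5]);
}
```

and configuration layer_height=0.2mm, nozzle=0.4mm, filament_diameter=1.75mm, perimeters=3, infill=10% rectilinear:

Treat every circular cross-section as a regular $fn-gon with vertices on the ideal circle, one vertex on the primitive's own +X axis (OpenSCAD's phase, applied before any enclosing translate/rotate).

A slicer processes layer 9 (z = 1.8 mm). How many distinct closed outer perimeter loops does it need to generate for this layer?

At z = 1.8 mm: the cube (footprint 5.5×19.5) is included at this height; the cone at (8, 6.5) is not intersected at this z (z outside [2, 17]); Taking the union: only the 5.5×19.5 cube is present, so the union is just that shape — 1 connected region; the 17.5×9.5 cube at (8, 10) contributes its full rectangle; Combining (union): the 2 present regions are separate (no shared area or edge), so areas and boundary lengths simply add and each stays a separate island — 2 connected regions. The result has 2 disconnected regions.

2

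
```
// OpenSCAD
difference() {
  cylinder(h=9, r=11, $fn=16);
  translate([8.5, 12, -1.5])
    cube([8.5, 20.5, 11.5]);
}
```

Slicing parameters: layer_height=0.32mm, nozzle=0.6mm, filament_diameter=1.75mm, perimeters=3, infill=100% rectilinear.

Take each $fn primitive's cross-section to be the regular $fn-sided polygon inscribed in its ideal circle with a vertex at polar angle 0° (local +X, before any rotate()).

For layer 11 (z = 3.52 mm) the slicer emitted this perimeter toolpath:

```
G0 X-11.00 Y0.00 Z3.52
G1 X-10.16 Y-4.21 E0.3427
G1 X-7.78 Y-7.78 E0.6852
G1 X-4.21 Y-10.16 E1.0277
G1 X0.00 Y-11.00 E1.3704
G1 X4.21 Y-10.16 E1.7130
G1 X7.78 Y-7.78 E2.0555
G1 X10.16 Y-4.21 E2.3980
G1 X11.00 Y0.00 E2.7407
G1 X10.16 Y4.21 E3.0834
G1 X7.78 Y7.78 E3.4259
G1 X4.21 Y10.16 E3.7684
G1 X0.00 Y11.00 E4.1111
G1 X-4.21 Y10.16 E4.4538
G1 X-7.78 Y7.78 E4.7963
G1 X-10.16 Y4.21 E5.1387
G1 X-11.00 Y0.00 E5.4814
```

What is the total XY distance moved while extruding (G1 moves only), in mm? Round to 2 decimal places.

Sum the Euclidean lengths of each G1 segment: total = 68.67 mm.

68.67 mm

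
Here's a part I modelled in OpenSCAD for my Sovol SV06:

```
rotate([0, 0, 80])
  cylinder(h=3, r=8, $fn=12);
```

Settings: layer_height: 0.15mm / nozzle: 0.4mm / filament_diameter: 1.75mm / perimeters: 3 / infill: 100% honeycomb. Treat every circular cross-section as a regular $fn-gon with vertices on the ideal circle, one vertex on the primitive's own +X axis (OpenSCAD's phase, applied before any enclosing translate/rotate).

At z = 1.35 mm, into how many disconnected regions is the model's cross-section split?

At z = 1.35 mm: the r=8 cylinder contributes a regular 12-gon of circumradius 8; (rotated 80° about Z; rotation is an isometry so areas/perimeters/island counts are preserved). The result has 1 disconnected region.

1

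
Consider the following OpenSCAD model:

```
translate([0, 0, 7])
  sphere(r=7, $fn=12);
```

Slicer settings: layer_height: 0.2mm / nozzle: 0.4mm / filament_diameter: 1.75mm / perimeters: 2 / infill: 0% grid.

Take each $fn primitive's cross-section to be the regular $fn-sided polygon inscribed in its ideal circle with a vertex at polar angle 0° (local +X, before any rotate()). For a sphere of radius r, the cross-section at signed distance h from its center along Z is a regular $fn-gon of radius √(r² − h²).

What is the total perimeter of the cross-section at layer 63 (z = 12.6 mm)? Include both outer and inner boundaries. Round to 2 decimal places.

26.09 mm

At z = 12.6 mm: the r=7 sphere slices to a regular 12-gon of circumradius 4.200 (√(r²−h²) with h=5.6 from center) (perimeter = 2·12·4.200·sin(180°/12) = 26.09 mm). Overall, the cross-section is a single solid region. Total boundary length (outer) = 26.09 mm.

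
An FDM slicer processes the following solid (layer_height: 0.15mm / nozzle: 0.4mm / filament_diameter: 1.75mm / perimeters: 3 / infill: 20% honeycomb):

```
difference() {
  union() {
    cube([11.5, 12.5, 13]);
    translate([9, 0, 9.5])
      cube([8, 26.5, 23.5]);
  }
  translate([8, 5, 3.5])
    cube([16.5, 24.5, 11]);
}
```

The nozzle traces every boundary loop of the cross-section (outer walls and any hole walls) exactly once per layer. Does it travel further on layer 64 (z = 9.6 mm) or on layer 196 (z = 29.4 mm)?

layer 196 (z = 29.4 mm)

Layer 64 (z = 9.6): the cube is present — its section is the full 11.5×12.5 rectangle (perimeter 48.00 mm); the cube at (9, 0) (footprint 8×26.5) is included at this height (perimeter 69.00 mm); Merging all regions: the regions partially overlap (shared area 31.25 mm²), so the edge portions inside another operand are dropped and the merged outline is re-measured after clipping — boundary = 87.00 mm; the cube at (8, 5) (footprint 16.5×24.5) is included at this height (perimeter 82.00 mm); Subtracting the remaining from the first: starting from that combined region, the 16.5×24.5 cube at (8, 5) partially overlaps it — only the 179.50 mm² overlap (of its 404.25 mm²) is removed, clipping the outline — boundary = 59.00 mm. So its perimeter = 59.00 mm. Layer 196 (z = 29.4): the cube is not intersected at this z (z outside [0, 13]); the cube at (9, 0) is present — its section is the full 8×26.5 rectangle (perimeter 69.00 mm); Combining (union): only the 8×26.5 cube at (9, 0) is present, so the union is just that shape — boundary = 69.00 mm; the cube at (8, 5) is not intersected at this z (z outside [3.5, 14.5]); Taking the first minus the rest: none of the subtracted shapes is present at this height, so the result so far is unchanged — boundary = 69.00 mm. So its perimeter = 69.00 mm. Layer 196 is larger (69.00 vs 59.00 mm).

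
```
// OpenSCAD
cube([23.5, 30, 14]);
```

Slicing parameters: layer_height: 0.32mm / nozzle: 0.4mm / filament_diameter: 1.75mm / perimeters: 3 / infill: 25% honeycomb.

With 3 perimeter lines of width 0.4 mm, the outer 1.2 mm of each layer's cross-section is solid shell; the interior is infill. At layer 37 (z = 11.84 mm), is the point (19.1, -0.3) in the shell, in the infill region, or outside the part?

outside

At z = 11.84 mm: the cube is present — its section is the full 23.5×30 rectangle. Overall, the cross-section is a single solid region. The nearest boundary edge runs (0.00, 0.00)→(23.50, 0.00); distance from the point to it = 0.30 mm. The point is not inside any of the regions above, so it lies outside the cross-section (0.30 mm from the nearest boundary).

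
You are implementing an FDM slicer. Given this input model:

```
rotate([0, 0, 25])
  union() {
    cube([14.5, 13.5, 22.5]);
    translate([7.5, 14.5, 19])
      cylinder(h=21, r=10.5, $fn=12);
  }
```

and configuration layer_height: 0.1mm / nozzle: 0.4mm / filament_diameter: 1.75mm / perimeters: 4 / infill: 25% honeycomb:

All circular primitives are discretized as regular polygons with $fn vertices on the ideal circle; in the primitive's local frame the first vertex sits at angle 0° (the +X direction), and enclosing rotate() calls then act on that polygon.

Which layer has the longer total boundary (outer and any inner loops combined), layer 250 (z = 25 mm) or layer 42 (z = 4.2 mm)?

layer 250 (z = 25 mm)

Layer 250 (z = 25): the cube does not reach this height (z outside [0, 22.5]); the cylinder at (7.5, 14.5): section is a regular 12-gon, circumradius r=10.5 (perimeter = 2·12·10.500·sin(180°/12) = 65.22 mm); Combining (union): only the r=10.5 cylinder at (7.5, 14.5) is present, so the union is just that shape — boundary = 65.22 mm; (whole slice rotated 25° about Z — lengths, areas and connectivity unchanged). So its perimeter = 65.22 mm. Layer 42 (z = 4.2): the cube (footprint 14.5×13.5) is included at this height (perimeter 56.00 mm); the cylinder at (7.5, 14.5) is absent (z outside [19, 40]); Taking the union: only the 14.5×13.5 cube is present, so the union is just that shape — boundary = 56.00 mm; (rotated 25° about Z; rotation is an isometry so areas/perimeters/island counts are preserved). So its perimeter = 56.00 mm. Layer 250 is larger (65.22 vs 56.00 mm).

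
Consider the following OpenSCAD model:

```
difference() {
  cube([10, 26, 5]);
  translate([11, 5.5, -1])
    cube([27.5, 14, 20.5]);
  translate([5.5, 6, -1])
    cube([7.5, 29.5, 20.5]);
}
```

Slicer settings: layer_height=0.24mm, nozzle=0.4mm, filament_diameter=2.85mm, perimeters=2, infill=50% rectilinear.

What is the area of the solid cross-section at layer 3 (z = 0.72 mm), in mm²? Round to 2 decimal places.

At z = 0.72 mm: the 10×26 cube contributes its full rectangle (area 260.00 mm²); the 27.5×14 cube at (11, 5.5) contributes its full rectangle (area 385.00 mm²); the 7.5×29.5 cube at (5.5, 6) contributes its full rectangle (area 221.25 mm²); After the difference (first − rest): starting from the 10×26 cube (260.00 mm²), the 27.5×14 cube at (11, 5.5) misses the remaining region (no effect); the 7.5×29.5 cube at (5.5, 6) partially overlaps it — only the 90.00 mm² overlap (of its 221.25 mm²) is removed, clipping the outline — area = 170.00 mm². Overall, the cross-section is a single solid region. Net area = 170.00 mm².

170.00 mm²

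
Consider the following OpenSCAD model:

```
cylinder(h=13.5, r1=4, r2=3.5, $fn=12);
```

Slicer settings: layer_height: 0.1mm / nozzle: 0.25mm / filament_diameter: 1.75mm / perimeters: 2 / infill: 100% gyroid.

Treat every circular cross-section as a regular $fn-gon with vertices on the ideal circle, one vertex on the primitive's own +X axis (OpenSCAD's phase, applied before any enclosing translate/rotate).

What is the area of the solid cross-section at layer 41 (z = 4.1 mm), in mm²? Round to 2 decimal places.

44.42 mm²

At z = 4.1 mm: the cone (r1=4→r2=3.5) has section circumradius 3.848 here — a regular 12-gon (area = (12/2)·3.848²·sin(360°/12) = 44.42 mm²). Overall, the cross-section is a single solid region. Net area = 44.42 mm².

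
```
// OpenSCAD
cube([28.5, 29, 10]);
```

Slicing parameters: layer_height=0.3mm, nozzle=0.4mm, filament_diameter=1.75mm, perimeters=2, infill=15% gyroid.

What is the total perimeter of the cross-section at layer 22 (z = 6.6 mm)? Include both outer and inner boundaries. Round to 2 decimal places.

At z = 6.6 mm: the 28.5×29 cube contributes its full rectangle (perimeter 115.00 mm). Overall, the cross-section is a single solid region. Total boundary length (outer) = 115.00 mm.

115.00 mm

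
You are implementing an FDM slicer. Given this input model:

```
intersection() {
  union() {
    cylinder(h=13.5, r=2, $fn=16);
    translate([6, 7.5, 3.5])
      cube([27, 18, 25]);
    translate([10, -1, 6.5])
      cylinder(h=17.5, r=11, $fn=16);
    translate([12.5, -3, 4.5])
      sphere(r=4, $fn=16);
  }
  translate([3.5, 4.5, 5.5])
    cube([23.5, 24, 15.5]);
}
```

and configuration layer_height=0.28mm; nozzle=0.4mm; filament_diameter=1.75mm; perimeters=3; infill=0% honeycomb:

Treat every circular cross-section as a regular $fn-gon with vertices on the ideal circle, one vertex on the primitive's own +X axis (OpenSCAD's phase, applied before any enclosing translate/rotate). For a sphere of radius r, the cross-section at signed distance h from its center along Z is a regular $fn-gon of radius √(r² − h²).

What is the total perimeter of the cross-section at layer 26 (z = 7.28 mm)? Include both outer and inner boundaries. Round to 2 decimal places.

At z = 7.28 mm: the r=2 cylinder contributes a regular 16-gon of circumradius 2 (perimeter = 2·16·2.000·sin(180°/16) = 12.49 mm); the 27×18 cube at (6, 7.5) contributes its full rectangle (perimeter 90.00 mm); the cylinder at (10, -1): section is a regular 16-gon, circumradius r=11 (perimeter = 2·16·11.000·sin(180°/16) = 68.67 mm); the r=4 sphere at (12.5, -3) slices to a regular 16-gon of circumradius 2.876 (√(r²−h²) with h=2.78 from center) (perimeter = 2·16·2.876·sin(180°/16) = 17.95 mm); Merging all regions: the regions partially overlap (shared area 53.61 mm²), so the edge portions inside another operand are dropped and the merged outline is re-measured after clipping — boundary = 136.06 mm; the 23.5×24 cube at (3.5, 4.5) contributes its full rectangle (perimeter 95.00 mm); Keeping only the common overlap: the 23.5×24 cube at (3.5, 4.5) partially overlaps that combined region; clipping to the common part keeps 424.59 mm² — boundary = 91.54 mm. Overall, the cross-section is a single solid region. Total boundary length (outer) = 91.54 mm.

91.54 mm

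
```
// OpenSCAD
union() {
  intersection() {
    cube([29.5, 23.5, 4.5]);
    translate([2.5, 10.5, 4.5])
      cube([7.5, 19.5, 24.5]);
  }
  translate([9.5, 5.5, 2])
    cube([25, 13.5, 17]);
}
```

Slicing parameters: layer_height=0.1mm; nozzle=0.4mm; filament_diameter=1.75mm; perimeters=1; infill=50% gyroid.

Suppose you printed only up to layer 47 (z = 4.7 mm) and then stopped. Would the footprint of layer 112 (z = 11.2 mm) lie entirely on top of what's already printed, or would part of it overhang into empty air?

Compare the two slices. At z = 4.7: the cube is not intersected at this z (z outside [0, 4.5]); the 7.5×19.5 cube at (2.5, 10.5) contributes its full rectangle (area 146.25 mm²); After intersecting: at least one operand is absent at this height, so nothing remains; the cube at (9.5, 5.5) (footprint 25×13.5) is included at this height (area 337.50 mm²); Combining (union): only the 25×13.5 cube at (9.5, 5.5) is present, so the union is just that shape — area = 337.50 mm². At z = 11.2: the cube is not intersected at this z (z outside [0, 4.5]); the 7.5×19.5 cube at (2.5, 10.5) contributes its full rectangle (area 146.25 mm²); Taking the intersection: at least one operand is absent at this height, so nothing remains; the cube at (9.5, 5.5) (footprint 25×13.5) is included at this height (area 337.50 mm²); Combining (union): only the 25×13.5 cube at (9.5, 5.5) is present, so the union is just that shape — area = 337.50 mm². Checking containment: the cross-section at z = 11.2 is a subset of the cross-section at z = 4.7.

entirely on top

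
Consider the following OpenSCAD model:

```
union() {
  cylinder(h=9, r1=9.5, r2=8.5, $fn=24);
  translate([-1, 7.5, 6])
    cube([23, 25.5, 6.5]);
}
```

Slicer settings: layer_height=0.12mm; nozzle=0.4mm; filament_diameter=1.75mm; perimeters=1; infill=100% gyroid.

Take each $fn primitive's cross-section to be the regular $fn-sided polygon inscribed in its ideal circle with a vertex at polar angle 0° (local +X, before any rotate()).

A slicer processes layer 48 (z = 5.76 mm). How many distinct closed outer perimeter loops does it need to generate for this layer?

At z = 5.76 mm: the cone (r1=9.5→r2=8.5) has section circumradius 8.860 here — a regular 24-gon; the cube at (-1, 7.5) is absent (z outside [6, 12.5]); Merging all regions: only the cone is present, so the union is just that shape — 1 connected region. The result has 1 disconnected region.

1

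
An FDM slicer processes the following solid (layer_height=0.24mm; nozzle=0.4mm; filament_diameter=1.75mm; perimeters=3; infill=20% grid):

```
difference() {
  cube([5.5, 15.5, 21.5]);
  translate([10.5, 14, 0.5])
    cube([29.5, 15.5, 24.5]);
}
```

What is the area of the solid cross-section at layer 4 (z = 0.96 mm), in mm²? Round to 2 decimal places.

85.25 mm²

At z = 0.96 mm: the cube (footprint 5.5×15.5) is included at this height (area 85.25 mm²); the 29.5×15.5 cube at (10.5, 14) contributes its full rectangle (area 457.25 mm²); Subtracting the remaining from the first: starting from the 5.5×15.5 cube (85.25 mm²), the 29.5×15.5 cube at (10.5, 14) misses the remaining region (no effect) — area = 85.25 mm². Overall, the cross-section is a single solid region. Net area = 85.25 mm².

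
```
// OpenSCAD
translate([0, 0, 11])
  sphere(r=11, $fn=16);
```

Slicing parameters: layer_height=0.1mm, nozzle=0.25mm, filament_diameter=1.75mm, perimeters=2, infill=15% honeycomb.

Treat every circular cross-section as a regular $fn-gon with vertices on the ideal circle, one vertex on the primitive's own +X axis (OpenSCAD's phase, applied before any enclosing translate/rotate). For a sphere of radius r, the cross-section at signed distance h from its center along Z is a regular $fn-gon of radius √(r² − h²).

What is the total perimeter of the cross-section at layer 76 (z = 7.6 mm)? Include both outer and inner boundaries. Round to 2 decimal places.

At z = 7.6 mm: the r=11 sphere contributes a regular 16-gon of circumradius √(11²−3.4²) = 10.461 (perimeter = 2·16·10.461·sin(180°/16) = 65.31 mm). Overall, the cross-section is a single solid region. Total boundary length (outer) = 65.31 mm.

65.31 mm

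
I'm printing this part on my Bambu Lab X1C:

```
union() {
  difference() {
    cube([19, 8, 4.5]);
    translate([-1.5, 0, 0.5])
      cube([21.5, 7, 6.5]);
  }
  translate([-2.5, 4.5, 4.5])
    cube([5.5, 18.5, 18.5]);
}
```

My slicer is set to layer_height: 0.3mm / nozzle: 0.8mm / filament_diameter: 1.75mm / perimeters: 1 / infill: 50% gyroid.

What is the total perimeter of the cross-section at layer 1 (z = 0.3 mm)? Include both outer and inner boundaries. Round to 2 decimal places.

54.00 mm

At z = 0.3 mm: the 19×8 cube contributes its full rectangle (perimeter 54.00 mm); the cube at (-1.5, 0) does not reach this height (z outside [0.5, 7]); Taking the first minus the rest: none of the subtracted shapes is present at this height, so the 19×8 cube is unchanged — boundary = 54.00 mm; the cube at (-2.5, 4.5) is absent (z outside [4.5, 23]); Taking the union: only that combined region is present, so the union is just that shape — boundary = 54.00 mm. Overall, the cross-section is a single solid region. Total boundary length (outer) = 54.00 mm.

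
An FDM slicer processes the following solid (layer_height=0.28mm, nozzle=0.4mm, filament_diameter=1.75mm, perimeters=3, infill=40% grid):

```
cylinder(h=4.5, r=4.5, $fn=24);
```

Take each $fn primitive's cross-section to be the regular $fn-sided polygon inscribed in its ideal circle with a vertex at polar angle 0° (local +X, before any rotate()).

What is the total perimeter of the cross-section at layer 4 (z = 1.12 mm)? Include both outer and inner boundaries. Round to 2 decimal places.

At z = 1.12 mm: the r=4.5 cylinder contributes a regular 24-gon of circumradius 4.5 (perimeter = 2·24·4.500·sin(180°/24) = 28.19 mm). Overall, the cross-section is a single solid region. Total boundary length (outer) = 28.19 mm.

28.19 mm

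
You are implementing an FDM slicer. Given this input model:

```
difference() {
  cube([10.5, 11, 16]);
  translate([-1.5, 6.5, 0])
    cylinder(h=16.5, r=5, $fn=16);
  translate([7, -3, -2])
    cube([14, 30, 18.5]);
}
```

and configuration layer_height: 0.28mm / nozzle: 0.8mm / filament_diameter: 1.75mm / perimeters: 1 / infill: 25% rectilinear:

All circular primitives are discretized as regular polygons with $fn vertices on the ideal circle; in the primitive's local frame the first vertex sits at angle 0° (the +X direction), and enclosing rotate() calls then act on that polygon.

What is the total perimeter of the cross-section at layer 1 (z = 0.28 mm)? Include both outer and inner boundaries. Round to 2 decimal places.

38.12 mm

At z = 0.28 mm: the 10.5×11 cube contributes its full rectangle (perimeter 43.00 mm); the r=5 cylinder at (-1.5, 6.5) gives a regular 16-gon of circumradius 5 (constant along its height) (perimeter = 2·16·5.000·sin(180°/16) = 31.21 mm); the cube at (7, -3) is present — its section is the full 14×30 rectangle (perimeter 88.00 mm); After the difference (first − rest): starting from the 10.5×11 cube, the r=5 cylinder at (-1.5, 6.5) partially overlaps it — only the 23.64 mm² overlap (of its 76.54 mm²) is removed, clipping the outline; the 14×30 cube at (7, -3) partially overlaps it — only the 38.50 mm² overlap (of its 420.00 mm²) is removed, clipping the outline — boundary = 38.12 mm. Overall, the cross-section is a single solid region. Total boundary length (outer) = 38.12 mm.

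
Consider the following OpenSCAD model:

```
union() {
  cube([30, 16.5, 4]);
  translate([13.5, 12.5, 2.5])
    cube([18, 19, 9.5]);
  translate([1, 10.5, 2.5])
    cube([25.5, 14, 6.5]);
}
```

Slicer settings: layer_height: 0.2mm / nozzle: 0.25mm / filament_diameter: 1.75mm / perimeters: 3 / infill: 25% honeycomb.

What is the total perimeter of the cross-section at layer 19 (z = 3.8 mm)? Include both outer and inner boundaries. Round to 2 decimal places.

126.00 mm

At z = 3.8 mm: the cube (footprint 30×16.5) is included at this height (perimeter 93.00 mm); the 18×19 cube at (13.5, 12.5) contributes its full rectangle (perimeter 74.00 mm); the 25.5×14 cube at (1, 10.5) contributes its full rectangle (perimeter 79.00 mm); Merging all regions: the regions partially overlap (shared area 323.00 mm²), so the edge portions inside another operand are dropped and the merged outline is re-measured after clipping — boundary = 126.00 mm. Overall, the cross-section is a single solid region. Total boundary length (outer) = 126.00 mm.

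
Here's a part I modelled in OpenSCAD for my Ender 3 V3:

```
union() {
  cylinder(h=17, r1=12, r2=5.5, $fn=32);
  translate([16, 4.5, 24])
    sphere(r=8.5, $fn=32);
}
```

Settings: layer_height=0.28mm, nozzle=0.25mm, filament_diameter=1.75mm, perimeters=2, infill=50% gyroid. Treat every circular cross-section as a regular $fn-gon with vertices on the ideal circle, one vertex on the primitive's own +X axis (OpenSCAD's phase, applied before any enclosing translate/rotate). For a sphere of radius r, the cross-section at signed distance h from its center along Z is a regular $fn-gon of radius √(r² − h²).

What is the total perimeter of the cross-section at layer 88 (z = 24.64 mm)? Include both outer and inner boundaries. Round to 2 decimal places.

At z = 24.64 mm: the cone is not intersected at this z (z outside [0, 17]); the sphere at (16, 4.5): section is a regular 32-gon, circumradius = √(r²−h²) = √(8.5²−0.64²) = 8.476 (perimeter = 2·32·8.476·sin(180°/32) = 53.17 mm); Merging all regions: only the r=8.5 sphere at (16, 4.5) is present, so the union is just that shape — boundary = 53.17 mm. Overall, the cross-section is a single solid region. Total boundary length (outer) = 53.17 mm.

53.17 mm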